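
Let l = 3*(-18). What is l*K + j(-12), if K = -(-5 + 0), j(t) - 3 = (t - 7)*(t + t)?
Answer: 189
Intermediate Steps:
l = -54
j(t) = 3 + 2*t*(-7 + t) (j(t) = 3 + (t - 7)*(t + t) = 3 + (-7 + t)*(2*t) = 3 + 2*t*(-7 + t))
K = 5 (K = -1*(-5) = 5)
l*K + j(-12) = -54*5 + (3 - 14*(-12) + 2*(-12)²) = -270 + (3 + 168 + 2*144) = -270 + (3 + 168 + 288) = -270 + 459 = 189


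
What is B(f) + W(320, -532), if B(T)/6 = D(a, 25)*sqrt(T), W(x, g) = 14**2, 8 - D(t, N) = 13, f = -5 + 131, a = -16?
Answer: 196 - 90*sqrt(14) ≈ -140.75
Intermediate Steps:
f = 126
D(t, N) = -5 (D(t, N) = 8 - 1*13 = 8 - 13 = -5)
W(x, g) = 196
B(T) = -30*sqrt(T) (B(T) = 6*(-5*sqrt(T)) = -30*sqrt(T))
B(f) + W(320, -532) = -90*sqrt(14) + 196 = 196 - 90*sqrt(14)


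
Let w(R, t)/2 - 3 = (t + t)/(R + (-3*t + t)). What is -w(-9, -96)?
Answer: -238/61 ≈ -3.9016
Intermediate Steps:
w(R, t) = 6 + 4*t/(R - 2*t) (w(R, t) = 6 + 2*((t + t)/(R + (-3*t + t))) = 6 + 2*((2*t)/(R - 2*t)) = 6 + 2*(2*t/(R - 2*t)) = 6 + 4*t/(R - 2*t))
-w(-9, -96) = -2*(-4*(-96) + 3*(-9))/(-9 - 2*(-96)) = -2*(384 - 27)/(-9 + 192) = -2*357/183 = -1*238/61 = -238/61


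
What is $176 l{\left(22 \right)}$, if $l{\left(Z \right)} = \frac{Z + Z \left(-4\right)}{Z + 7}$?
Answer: $- \frac{11616}{29} \approx -400.55$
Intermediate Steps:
$l{\left(Z \right)} = - \frac{3 Z}{7 + Z}$ ($l{\left(Z \right)} = \frac{Z - 4 Z}{7 + Z} = \frac{\left(-3\right) Z}{7 + Z} = - \frac{3 Z}{7 + Z}$)
$176 l{\left(22 \right)} = 176 \left(\left(-3\right) 22 \frac{1}{7 + 22}\right) = 176 \left(\left(-3\right) 22 \cdot \frac{1}{29}\right) = 176 \left(- \frac{66}{29}\right) = - \frac{11616}{29}$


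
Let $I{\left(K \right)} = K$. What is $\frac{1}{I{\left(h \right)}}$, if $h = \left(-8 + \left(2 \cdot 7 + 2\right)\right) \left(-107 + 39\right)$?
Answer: $- \frac{1}{544} \approx -0.0018382$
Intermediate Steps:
$h = -544$ ($h = \left(-8 + \left(14 + 2\right)\right) \left(-68\right) = \left(-8 + 16\right) \left(-68\right) = 8 \left(-68\right) = -544$)
$\frac{1}{I{\left(h \right)}} = \frac{1}{-544} = - \frac{1}{544}$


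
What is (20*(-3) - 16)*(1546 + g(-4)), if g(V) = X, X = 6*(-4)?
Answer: -115672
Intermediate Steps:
X = -24
g(V) = -24
(20*(-3) - 16)*(1546 + g(-4)) = (20*(-3) - 16)*(1546 - 24) = (-60 - 16)*1522 = -76*1522 = -115672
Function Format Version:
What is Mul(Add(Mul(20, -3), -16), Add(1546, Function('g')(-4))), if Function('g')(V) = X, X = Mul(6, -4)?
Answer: -115672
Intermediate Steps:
X = -24
Function('g')(V) = -24
Mul(Add(Mul(20, -3), -16), Add(1546, Function('g')(-4))) = Mul(Add(Mul(20, -3), -16), Add(1546, -24)) = Mul(Add(-60, -16), 1522) = Mul(-76, 1522) = -115672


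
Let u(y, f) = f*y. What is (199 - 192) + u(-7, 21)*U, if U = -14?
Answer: 2065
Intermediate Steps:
(199 - 192) + u(-7, 21)*U = (199 - 192) + (21*(-7))*(-14) = 7 - 147*(-14) = 7 + 2058 = 2065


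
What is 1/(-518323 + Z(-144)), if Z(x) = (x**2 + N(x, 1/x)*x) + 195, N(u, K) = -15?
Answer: -1/495232 ≈ -2.0193e-6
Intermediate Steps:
Z(x) = 195 + x**2 - 15*x (Z(x) = (x**2 - 15*x) + 195 = 195 + x**2 - 15*x)
1/(-518323 + Z(-144)) = 1/(-518323 + (195 + (-144)**2 - 15*(-144))) = 1/(-518323 + (195 + 20736 + 2160)) = 1/(-518323 + 23091) = 1/(-495232) = -1/495232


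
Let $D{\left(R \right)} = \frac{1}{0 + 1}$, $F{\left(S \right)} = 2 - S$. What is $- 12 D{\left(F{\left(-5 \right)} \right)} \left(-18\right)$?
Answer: $216$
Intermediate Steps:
$D{\left(R \right)} = 1$ ($D{\left(R \right)} = 1^{-1} = 1$)
$- 12 D{\left(F{\left(-5 \right)} \right)} \left(-18\right) = \left(-12\right) 1 \left(-18\right) = \left(-12\right) \left(-18\right) = 216$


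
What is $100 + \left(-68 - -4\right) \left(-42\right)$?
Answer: $2788$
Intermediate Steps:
$100 + \left(-68 - -4\right) \left(-42\right) = 100 + \left(-68 + 4\right) \left(-42\right) = 100 - -2688 = 100 + 2688 = 2788$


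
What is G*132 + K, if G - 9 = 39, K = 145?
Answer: 6481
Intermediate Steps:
G = 48 (G = 9 + 39 = 48)
G*132 + K = 48*132 + 145 = 6336 + 145 = 6481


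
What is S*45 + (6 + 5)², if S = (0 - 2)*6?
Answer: -419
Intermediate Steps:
S = -12 (S = -2*6 = -12)
S*45 + (6 + 5)² = -12*45 + (6 + 5)² = -540 + 11² = -540 + 121 = -419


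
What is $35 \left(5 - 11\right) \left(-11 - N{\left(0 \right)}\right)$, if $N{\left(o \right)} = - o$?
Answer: $2310$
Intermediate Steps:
$35 \left(5 - 11\right) \left(-11 - N{\left(0 \right)}\right) = 35 \left(5 - 11\right) \left(-11 - \left(-1\right) 0\right) = 35 \left(- 6 \left(-11 - 0\right)\right) = 35 \left(- 6 \left(-11 + 0\right)\right) = 35 \left(\left(-6\right) \left(-11\right)\right) = 35 \cdot 66 = 2310$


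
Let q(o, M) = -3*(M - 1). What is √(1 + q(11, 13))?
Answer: I*√35 ≈ 5.9161*I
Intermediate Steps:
q(o, M) = 3 - 3*M (q(o, M) = -3*(-1 + M) = 3 - 3*M)
√(1 + q(11, 13)) = √(1 + (3 - 3*13)) = √(1 + (3 - 39)) = √(1 - 36) = √(-35) = I*√35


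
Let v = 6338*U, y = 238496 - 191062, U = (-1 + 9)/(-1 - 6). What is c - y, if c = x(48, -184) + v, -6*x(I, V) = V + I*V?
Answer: -1116670/21 ≈ -53175.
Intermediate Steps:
U = -8/7 (U = 8/(-7) = 8*(-⅐) = -8/7 ≈ -1.1429)
y = 47434
x(I, V) = -V/6 - I*V/6 (x(I, V) = -(V + I*V)/6 = -V/6 - I*V/6)
v = -50704/7 (v = 6338*(-8/7) = -50704/7 ≈ -7243.4)
c = -120556/21 (c = -⅙*(-184)*(1 + 48) - 50704/7 = -⅙*(-184)*49 - 50704/7 = 4508/3 - 50704/7 = -120556/21 ≈ -5740.8)
c - y = -120556/21 - 1*47434 = -120556/21 - 47434 = -1116670/21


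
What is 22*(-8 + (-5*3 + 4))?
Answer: -418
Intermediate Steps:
22*(-8 + (-5*3 + 4)) = 22*(-8 + (-15 + 4)) = 22*(-8 - 11) = 22*(-19) = -418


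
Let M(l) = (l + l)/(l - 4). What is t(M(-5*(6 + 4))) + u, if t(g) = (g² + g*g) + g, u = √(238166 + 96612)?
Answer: 6350/729 + √334778 ≈ 587.31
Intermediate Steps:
u = √334778 ≈ 578.60
M(l) = 2*l/(-4 + l) (M(l) = (2*l)/(-4 + l) = 2*l/(-4 + l))
t(g) = g + 2*g² (t(g) = (g² + g²) + g = 2*g² + g = g + 2*g²)
t(M(-5*(6 + 4))) + u = (2*(-5*(6 + 4))/(-4 - 5*(6 + 4)))*(1 + 2*(2*(-5*(6 + 4))/(-4 - 5*(6 + 4)))) + √334778 = (2*(-5*10)/(-4 - 5*10))*(1 + 2*(2*(-5*10)/(-4 - 5*10))) + √334778 = (2*(-50)/(-4 - 50))*(1 + 2*(2*(-50)/(-4 - 50))) + √334778 = (2*(-50)/(-54))*(1 + 2*(2*(-50)/(-54))) + √334778 = (2*(-50)*(-1/54))*(1 + 2*(2*(-50)*(-1/54))) + √334778 = 50*(1 + 2*(50/27))/27 + √334778 = 50*(1 + 100/27)/27 + √334778 = (50/27)*(127/27) + √334778 = 6350/729 + √334778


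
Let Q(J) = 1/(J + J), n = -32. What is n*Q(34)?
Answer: -8/17 ≈ -0.47059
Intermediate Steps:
Q(J) = 1/(2*J)
n*Q(34) = -16/34 = -32*1/68 = -8/17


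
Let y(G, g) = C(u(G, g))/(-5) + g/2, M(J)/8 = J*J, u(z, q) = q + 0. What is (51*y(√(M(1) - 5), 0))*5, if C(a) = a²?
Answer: 0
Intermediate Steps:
u(z, q) = q
M(J) = 8*J² (M(J) = 8*(J*J) = 8*J²)
y(G, g) = g/2 - g²/5 (y(G, g) = g²/(-5) + g/2 = g²*(-⅕) + g*(½) = -g²/5 + g/2 = g/2 - g²/5)
(51*y(√(M(1) - 5), 0))*5 = (51*((⅒)*0*(5 - 2*0)))*5 = (51*((⅒)*0*(5 + 0)))*5 = (51*((⅒)*0*5))*5 = (51*0)*5 = 0*5 = 0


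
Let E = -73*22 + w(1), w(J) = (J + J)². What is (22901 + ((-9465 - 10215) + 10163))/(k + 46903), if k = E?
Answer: 13384/45301 ≈ 0.29545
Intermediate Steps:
w(J) = 4*J² (w(J) = (2*J)² = 4*J²)
E = -1602 (E = -73*22 + 4*1² = -1606 + 4*1 = -1606 + 4 = -1602)
k = -1602
(22901 + ((-9465 - 10215) + 10163))/(k + 46903) = (22901 + ((-9465 - 10215) + 10163))/(-1602 + 46903) = (22901 + (-19680 + 10163))/45301 = (22901 - 9517)*(1/45301) = 13384*(1/45301) = 13384/45301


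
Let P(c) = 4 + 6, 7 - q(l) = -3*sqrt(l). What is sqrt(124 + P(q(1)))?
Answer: sqrt(134) ≈ 11.576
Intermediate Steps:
q(l) = 7 + 3*sqrt(l) (q(l) = 7 - (-3)*sqrt(l) = 7 + 3*sqrt(l))
P(c) = 10
sqrt(124 + P(q(1))) = sqrt(124 + 10) = sqrt(134)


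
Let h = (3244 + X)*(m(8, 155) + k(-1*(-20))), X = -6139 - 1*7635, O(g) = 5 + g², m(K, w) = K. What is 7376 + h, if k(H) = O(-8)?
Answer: -803434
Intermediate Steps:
X = -13774 (X = -6139 - 7635 = -13774)
k(H) = 69 (k(H) = 5 + (-8)² = 5 + 64 = 69)
h = -810810 (h = (3244 - 13774)*(8 + 69) = -10530*77 = -810810)
7376 + h = 7376 - 810810 = -803434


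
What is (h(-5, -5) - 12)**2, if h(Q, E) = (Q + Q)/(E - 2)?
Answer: 5476/49 ≈ 111.76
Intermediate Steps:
h(Q, E) = 2*Q/(-2 + E) (h(Q, E) = (2*Q)/(-2 + E) = 2*Q/(-2 + E))
(h(-5, -5) - 12)**2 = (2*(-5)/(-2 - 5) - 12)**2 = (2*(-5)/(-7) - 12)**2 = (2*(-5)*(-1/7) - 12)**2 = (10/7 - 12)**2 = (-74/7)**2 = 5476/49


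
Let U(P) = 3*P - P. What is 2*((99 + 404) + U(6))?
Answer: 1030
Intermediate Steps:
U(P) = 2*P
2*((99 + 404) + U(6)) = 2*((99 + 404) + 2*6) = 2*(503 + 12) = 2*515 = 1030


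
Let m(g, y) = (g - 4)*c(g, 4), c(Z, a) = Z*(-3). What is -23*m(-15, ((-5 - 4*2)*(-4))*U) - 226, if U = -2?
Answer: 19439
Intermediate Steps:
c(Z, a) = -3*Z
m(g, y) = -3*g*(-4 + g) (m(g, y) = (g - 4)*(-3*g) = (-4 + g)*(-3*g) = -3*g*(-4 + g))
-23*m(-15, ((-5 - 4*2)*(-4))*U) - 226 = -69*(-15)*(4 - 1*(-15)) - 226 = -69*(-15)*(4 + 15) - 226 = -69*(-15)*19 - 226 = -23*(-855) - 226 = 19665 - 226 = 19439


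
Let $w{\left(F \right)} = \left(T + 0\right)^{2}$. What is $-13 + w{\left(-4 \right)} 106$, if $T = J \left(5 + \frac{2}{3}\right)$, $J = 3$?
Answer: $30621$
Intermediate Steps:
$T = 17$ ($T = 3 \left(5 + \frac{2}{3}\right) = 3 \cdot \frac{17}{3} = 17$)
$w{\left(F \right)} = 289$ ($w{\left(F \right)} = \left(17 + 0\right)^{2} = 17^{2} = 289$)
$-13 + w{\left(-4 \right)} 106 = -13 + 289 \cdot 106 = -13 + 30634 = 30621$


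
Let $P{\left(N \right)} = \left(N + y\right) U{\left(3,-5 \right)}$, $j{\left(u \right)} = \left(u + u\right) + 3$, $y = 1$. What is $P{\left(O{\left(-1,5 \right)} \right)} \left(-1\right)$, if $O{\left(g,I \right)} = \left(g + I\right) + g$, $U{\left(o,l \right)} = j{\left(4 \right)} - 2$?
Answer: $-36$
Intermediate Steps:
$j{\left(u \right)} = 3 + 2 u$ ($j{\left(u \right)} = 2 u + 3 = 3 + 2 u$)
$U{\left(o,l \right)} = 9$ ($U{\left(o,l \right)} = \left(3 + 2 \cdot 4\right) - 2 = \left(3 + 8\right) - 2 = 11 - 2 = 9$)
$O{\left(g,I \right)} = I + 2 g$ ($O{\left(g,I \right)} = \left(I + g\right) + g = I + 2 g$)
$P{\left(N \right)} = 9 + 9 N$ ($P{\left(N \right)} = \left(N + 1\right) 9 = \left(1 + N\right) 9 = 9 + 9 N$)
$P{\left(O{\left(-1,5 \right)} \right)} \left(-1\right) = \left(9 + 9 \left(5 + 2 \left(-1\right)\right)\right) \left(-1\right) = \left(9 + 9 \left(5 - 2\right)\right) \left(-1\right) = \left(9 + 9 \cdot 3\right) \left(-1\right) = \left(9 + 27\right) \left(-1\right) = 36 \left(-1\right) = -36$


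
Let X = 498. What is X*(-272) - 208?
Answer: -135664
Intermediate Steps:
X*(-272) - 208 = 498*(-272) - 208 = -135456 - 208 = -135664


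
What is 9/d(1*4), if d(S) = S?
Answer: 9/4 ≈ 2.2500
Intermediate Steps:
9/d(1*4) = 9/(1*4) = 9/4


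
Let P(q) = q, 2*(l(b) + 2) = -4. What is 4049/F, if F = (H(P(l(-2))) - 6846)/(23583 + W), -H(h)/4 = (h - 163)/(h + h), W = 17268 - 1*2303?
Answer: -312161704/13859 ≈ -22524.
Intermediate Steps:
l(b) = -4 (l(b) = -2 + (1/2)*(-4) = -2 - 2 = -4)
W = 14965 (W = 17268 - 2303 = 14965)
H(h) = -2*(-163 + h)/h (H(h) = -4*(h - 163)/(h + h) = -4*(-163 + h)/(2*h) = -4*(-163 + h)*1/(2*h) = -2*(-163 + h)/h)
F = -13859/77096 (F = ((-2 + 326/(-4)) - 6846)/(23583 + 14965) = ((-2 + 326*(-1/4)) - 6846)/38548 = ((-2 - 163/2) - 6846)*(1/38548) = (-167/2 - 6846)*(1/38548) = -13859/2*1/38548 = -13859/77096 ≈ -0.17976)
4049/F = 4049/(-13859/77096) = 4049*(-77096/13859) = -312161704/13859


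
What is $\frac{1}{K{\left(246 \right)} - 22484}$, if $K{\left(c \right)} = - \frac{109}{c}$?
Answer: $- \frac{246}{5531173} \approx -4.4475 \cdot 10^{-5}$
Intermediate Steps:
$\frac{1}{K{\left(246 \right)} - 22484} = \frac{1}{- \frac{109}{246} - 22484} = \frac{1}{- \frac{5531173}{246}} = - \frac{246}{5531173}$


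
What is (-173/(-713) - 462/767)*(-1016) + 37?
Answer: 220096667/546871 ≈ 402.47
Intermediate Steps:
(-173/(-713) - 462/767)*(-1016) + 37 = (-173*(-1/713) - 462*1/767)*(-1016) + 37 = (173/713 - 462/767)*(-1016) + 37 = -196715/546871*(-1016) + 37 = 199862440/546871 + 37 = 220096667/546871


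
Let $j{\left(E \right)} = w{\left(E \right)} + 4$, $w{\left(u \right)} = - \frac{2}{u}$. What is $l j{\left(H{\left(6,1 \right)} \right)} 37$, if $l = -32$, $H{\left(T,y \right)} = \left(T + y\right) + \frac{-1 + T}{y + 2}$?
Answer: $- \frac{58016}{13} \approx -4462.8$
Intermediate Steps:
$H{\left(T,y \right)} = T + y + \frac{-1 + T}{2 + y}$ ($H{\left(T,y \right)} = \left(T + y\right) + \frac{-1 + T}{2 + y} = T + y + \frac{-1 + T}{2 + y}$)
$j{\left(E \right)} = 4 - \frac{2}{E}$ ($j{\left(E \right)} = - \frac{2}{E} + 4 = 4 - \frac{2}{E}$)
$l j{\left(H{\left(6,1 \right)} \right)} 37 = - 32 \left(4 - \frac{2}{\frac{1}{2 + 1} \left(-1 + 1^{2} + 2 \cdot 1 + 3 \cdot 6 + 6 \cdot 1\right)}\right) 37 = - 32 \left(4 - \frac{2}{\frac{1}{3} \left(-1 + 1 + 2 + 18 + 6\right)}\right) 37 = - 32 \left(4 - \frac{2}{\frac{1}{3} \cdot 26}\right) 37 = - 32 \left(4 - \frac{2}{\frac{26}{3}}\right) 37 = - 32 \left(4 - \frac{3}{13}\right) 37 = \left(-32\right) \frac{49}{13} \cdot 37 = \left(- \frac{1568}{13}\right) 37 = - \frac{58016}{13}$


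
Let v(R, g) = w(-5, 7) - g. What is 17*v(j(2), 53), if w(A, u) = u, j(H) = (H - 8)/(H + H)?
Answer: -782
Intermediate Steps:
j(H) = (-8 + H)/(2*H) (j(H) = (-8 + H)/((2*H)) = (-8 + H)*(1/(2*H)) = (-8 + H)/(2*H))
v(R, g) = 7 - g
17*v(j(2), 53) = 17*(7 - 1*53) = 17*(7 - 53) = 17*(-46) = -782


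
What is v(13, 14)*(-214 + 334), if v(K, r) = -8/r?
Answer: -480/7 ≈ -68.571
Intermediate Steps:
v(13, 14)*(-214 + 334) = (-8/14)*(-214 + 334) = -8*1/14*120 = -4/7*120 = -480/7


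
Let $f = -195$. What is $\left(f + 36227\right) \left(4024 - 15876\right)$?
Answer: $-427051264$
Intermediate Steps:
$\left(f + 36227\right) \left(4024 - 15876\right) = \left(-195 + 36227\right) \left(4024 - 15876\right) = 36032 \left(-11852\right) = -427051264$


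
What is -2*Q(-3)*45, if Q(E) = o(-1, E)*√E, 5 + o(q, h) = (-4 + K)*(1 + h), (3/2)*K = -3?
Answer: -630*I*√3 ≈ -1091.2*I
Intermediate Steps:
K = -2 (K = (⅔)*(-3) = -2)
o(q, h) = -11 - 6*h (o(q, h) = -5 + (-4 - 2)*(1 + h) = -5 - 6*(1 + h) = -5 + (-6 - 6*h) = -11 - 6*h)
Q(E) = √E*(-11 - 6*E) (Q(E) = (-11 - 6*E)*√E = √E*(-11 - 6*E))
-2*Q(-3)*45 = -2*√(-3)*(-11 - 6*(-3))*45 = -2*I*√3*(-11 + 18)*45 = -2*I*√3*7*45 = -14*I*√3*45 = -630*I*√3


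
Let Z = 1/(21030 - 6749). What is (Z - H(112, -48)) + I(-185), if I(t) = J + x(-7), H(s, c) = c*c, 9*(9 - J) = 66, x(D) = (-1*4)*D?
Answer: -97439260/42843 ≈ -2274.3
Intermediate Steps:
x(D) = -4*D
J = 5/3 (J = 9 - ⅑*66 = 9 - 22/3 = 5/3 ≈ 1.6667)
H(s, c) = c²
I(t) = 89/3 (I(t) = 5/3 - 4*(-7) = 5/3 + 28 = 89/3)
Z = 1/14281 ≈ 7.0023e-5
(Z - H(112, -48)) + I(-185) = (1/14281 - 1*(-48)²) + 89/3 = (1/14281 - 1*2304) + 89/3 = (1/14281 - 2304) + 89/3 = -32903423/14281 + 89/3 = -97439260/42843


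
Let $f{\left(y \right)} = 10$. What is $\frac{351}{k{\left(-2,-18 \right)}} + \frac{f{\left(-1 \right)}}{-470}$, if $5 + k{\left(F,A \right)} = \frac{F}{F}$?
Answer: $- \frac{16501}{188} \approx -87.771$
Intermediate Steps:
$k{\left(F,A \right)} = -4$ ($k{\left(F,A \right)} = -5 + \frac{F}{F} = -5 + 1 = -4$)
$\frac{351}{k{\left(-2,-18 \right)}} + \frac{f{\left(-1 \right)}}{-470} = \frac{351}{-4} + \frac{10}{-470} = 351 \left(- \frac{1}{4}\right) + 10 \left(- \frac{1}{470}\right) = - \frac{351}{4} - \frac{1}{47} = - \frac{16501}{188}$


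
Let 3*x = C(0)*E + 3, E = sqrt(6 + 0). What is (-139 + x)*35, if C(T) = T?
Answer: -4830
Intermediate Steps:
E = sqrt(6) ≈ 2.4495
x = 1 (x = (0*sqrt(6) + 3)/3 = (0 + 3)/3 = (1/3)*3 = 1)
(-139 + x)*35 = (-139 + 1)*35 = -138*35 = -4830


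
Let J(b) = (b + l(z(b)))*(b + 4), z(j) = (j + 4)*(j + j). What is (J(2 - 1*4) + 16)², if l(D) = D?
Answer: 16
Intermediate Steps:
z(j) = 2*j*(4 + j) (z(j) = (4 + j)*(2*j) = 2*j*(4 + j))
J(b) = (4 + b)*(b + 2*b*(4 + b)) (J(b) = (b + 2*b*(4 + b))*(b + 4) = (b + 2*b*(4 + b))*(4 + b) = (4 + b)*(b + 2*b*(4 + b)))
(J(2 - 1*4) + 16)² = ((2 - 1*4)*(36 + 2*(2 - 1*4)² + 17*(2 - 1*4)) + 16)² = ((2 - 4)*(36 + 2*(2 - 4)² + 17*(2 - 4)) + 16)² = (-2*(36 + 2*(-2)² + 17*(-2)) + 16)² = (-2*(36 + 2*4 - 34) + 16)² = (-2*(36 + 8 - 34) + 16)² = (-2*10 + 16)² = (-20 + 16)² = (-4)² = 16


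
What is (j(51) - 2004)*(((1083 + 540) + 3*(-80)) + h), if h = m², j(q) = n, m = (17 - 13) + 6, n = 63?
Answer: -2878503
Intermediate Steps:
m = 10 (m = 4 + 6 = 10)
j(q) = 63
h = 100 (h = 10² = 100)
(j(51) - 2004)*(((1083 + 540) + 3*(-80)) + h) = (63 - 2004)*(((1083 + 540) + 3*(-80)) + 100) = -1941*((1623 - 240) + 100) = -1941*(1383 + 100) = -1941*1483 = -2878503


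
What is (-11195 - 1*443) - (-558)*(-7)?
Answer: -15544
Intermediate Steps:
(-11195 - 1*443) - (-558)*(-7) = (-11195 - 443) - 1*3906 = -11638 - 3906 = -15544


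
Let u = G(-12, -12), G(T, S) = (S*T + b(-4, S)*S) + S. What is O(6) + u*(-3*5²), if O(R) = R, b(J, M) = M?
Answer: -20694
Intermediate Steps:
G(T, S) = S + S² + S*T (G(T, S) = (S*T + S*S) + S = (S*T + S²) + S = (S² + S*T) + S = S + S² + S*T)
u = 276 (u = -12*(1 - 12 - 12) = -12*(-23) = 276)
O(6) + u*(-3*5²) = 6 + 276*(-3*5²) = 6 + 276*(-3*25) = 6 + 276*(-75) = 6 - 20700 = -20694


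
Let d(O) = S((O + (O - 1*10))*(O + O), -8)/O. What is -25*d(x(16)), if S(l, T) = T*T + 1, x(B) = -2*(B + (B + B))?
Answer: 1625/96 ≈ 16.927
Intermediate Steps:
x(B) = -6*B (x(B) = -2*(B + 2*B) = -6*B)
S(l, T) = 1 + T² (S(l, T) = T² + 1 = 1 + T²)
d(O) = 65/O (d(O) = (1 + (-8)²)/O = (1 + 64)/O = 65/O)
-25*d(x(16)) = -1625/((-6*16)) = -1625/(-96) = -1625*(-1)/96 = -25*(-65/96) = 1625/96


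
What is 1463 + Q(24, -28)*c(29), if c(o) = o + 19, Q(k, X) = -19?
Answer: 551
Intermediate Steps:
c(o) = 19 + o
1463 + Q(24, -28)*c(29) = 1463 - 19*(19 + 29) = 1463 - 19*48 = 1463 - 912 = 551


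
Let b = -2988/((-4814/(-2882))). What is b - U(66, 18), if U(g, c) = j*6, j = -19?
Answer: -48570/29 ≈ -1674.8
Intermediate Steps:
U(g, c) = -114 (U(g, c) = -19*6 = -114)
b = -51876/29 (b = -2988/((-4814*(-1/2882))) = -2988/2407/1441 = -2988*1441/2407 = -51876/29 ≈ -1788.8)
b - U(66, 18) = -51876/29 - 1*(-114) = -51876/29 + 114 = -48570/29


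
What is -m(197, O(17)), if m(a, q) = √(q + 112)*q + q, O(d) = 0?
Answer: 0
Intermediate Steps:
m(a, q) = q + q*√(112 + q) (m(a, q) = √(112 + q)*q + q = q*√(112 + q) + q = q + q*√(112 + q))
-m(197, O(17)) = -0*(1 + √(112 + 0)) = -0*(1 + √112) = -0*(1 + 4*√7) = -1*0 = 0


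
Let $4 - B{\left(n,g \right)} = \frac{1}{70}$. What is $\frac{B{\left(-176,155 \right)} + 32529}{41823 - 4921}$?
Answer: $\frac{2277309}{2583140} \approx 0.88161$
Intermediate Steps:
$B{\left(n,g \right)} = \frac{279}{70}$ ($B{\left(n,g \right)} = 4 - \frac{1}{70} = \frac{279}{70}$)
$\frac{B{\left(-176,155 \right)} + 32529}{41823 - 4921} = \frac{\frac{279}{70} + 32529}{41823 - 4921} = \frac{2277309}{70 \cdot 36902} = \frac{2277309}{70} \cdot \frac{1}{36902} = \frac{2277309}{2583140}$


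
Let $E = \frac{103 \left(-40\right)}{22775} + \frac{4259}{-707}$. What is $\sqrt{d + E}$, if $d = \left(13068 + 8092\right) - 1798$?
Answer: $\frac{\sqrt{200736619071681945}}{3220385} \approx 139.13$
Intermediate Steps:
$d = 19362$ ($d = 21160 - 1798 = 19362$)
$E = - \frac{19982313}{3220385}$ ($E = \left(-4120\right) \frac{1}{22775} + 4259 \left(- \frac{1}{707}\right) = - \frac{824}{4555} - \frac{4259}{707} = - \frac{19982313}{3220385} \approx -6.2049$)
$\sqrt{d + E} = \sqrt{19362 - \frac{19982313}{3220385}} = \sqrt{\frac{62333112057}{3220385}} = \frac{\sqrt{200736619071681945}}{3220385}$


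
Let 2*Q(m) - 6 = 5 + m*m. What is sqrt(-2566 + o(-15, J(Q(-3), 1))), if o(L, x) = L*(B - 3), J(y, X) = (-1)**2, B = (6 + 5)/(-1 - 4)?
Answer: 2*I*sqrt(622) ≈ 49.88*I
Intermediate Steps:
Q(m) = 11/2 + m**2/2 (Q(m) = 3 + (5 + m*m)/2 = 3 + (5 + m**2)/2 = 3 + (5/2 + m**2/2) = 11/2 + m**2/2)
B = -11/5 (B = 11/(-5) = 11*(-1/5) = -11/5 ≈ -2.2000)
J(y, X) = 1
o(L, x) = -26*L/5 (o(L, x) = L*(-11/5 - 3) = L*(-26/5) = -26*L/5)
sqrt(-2566 + o(-15, J(Q(-3), 1))) = sqrt(-2566 - 26/5*(-15)) = sqrt(-2566 + 78) = sqrt(-2488) = 2*I*sqrt(622)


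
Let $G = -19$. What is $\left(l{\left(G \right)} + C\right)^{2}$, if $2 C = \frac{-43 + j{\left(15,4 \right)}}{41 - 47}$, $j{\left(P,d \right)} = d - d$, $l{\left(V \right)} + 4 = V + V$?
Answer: $\frac{212521}{144} \approx 1475.8$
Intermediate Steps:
$l{\left(V \right)} = -4 + 2 V$ ($l{\left(V \right)} = -4 + \left(V + V\right) = -4 + 2 V$)
$j{\left(P,d \right)} = 0$
$C = \frac{43}{12}$ ($C = \frac{\left(-43 + 0\right) \frac{1}{41 - 47}}{2} = \frac{\left(-43\right) \frac{1}{-6}}{2} = \frac{\left(-43\right) \left(- \frac{1}{6}\right)}{2} = \frac{1}{2} \cdot \frac{43}{6} = \frac{43}{12} \approx 3.5833$)
$\left(l{\left(G \right)} + C\right)^{2} = \left(\left(-4 + 2 \left(-19\right)\right) + \frac{43}{12}\right)^{2} = \left(\left(-4 - 38\right) + \frac{43}{12}\right)^{2} = \left(-42 + \frac{43}{12}\right)^{2} = \left(- \frac{461}{12}\right)^{2} = \frac{212521}{144}$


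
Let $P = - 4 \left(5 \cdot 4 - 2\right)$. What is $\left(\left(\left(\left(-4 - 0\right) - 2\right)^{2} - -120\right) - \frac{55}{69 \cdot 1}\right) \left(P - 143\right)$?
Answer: $- \frac{2302435}{69} \approx -33369.0$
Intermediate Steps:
$P = -72$ ($P = - 4 \left(20 - 2\right) = \left(-4\right) 18 = -72$)
$\left(\left(\left(\left(-4 - 0\right) - 2\right)^{2} - -120\right) - \frac{55}{69 \cdot 1}\right) \left(P - 143\right) = \left(\left(\left(\left(-4 - 0\right) - 2\right)^{2} - -120\right) - \frac{55}{69 \cdot 1}\right) \left(-72 - 143\right) = \left(\left(\left(\left(-4 + 0\right) - 2\right)^{2} + 120\right) - \frac{55}{69}\right) \left(-215\right) = \left(\left(\left(-4 - 2\right)^{2} + 120\right) - \frac{55}{69}\right) \left(-215\right) = \left(\left(\left(-6\right)^{2} + 120\right) - \frac{55}{69}\right) \left(-215\right) = \left(\left(36 + 120\right) - \frac{55}{69}\right) \left(-215\right) = \left(156 - \frac{55}{69}\right) \left(-215\right) = \frac{10709}{69} \left(-215\right) = - \frac{2302435}{69}$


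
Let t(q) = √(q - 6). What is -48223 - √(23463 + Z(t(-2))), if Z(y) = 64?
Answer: -48223 - √23527 ≈ -48376.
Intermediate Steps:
t(q) = √(-6 + q)
-48223 - √(23463 + Z(t(-2))) = -48223 - √(23463 + 64) = -48223 - √23527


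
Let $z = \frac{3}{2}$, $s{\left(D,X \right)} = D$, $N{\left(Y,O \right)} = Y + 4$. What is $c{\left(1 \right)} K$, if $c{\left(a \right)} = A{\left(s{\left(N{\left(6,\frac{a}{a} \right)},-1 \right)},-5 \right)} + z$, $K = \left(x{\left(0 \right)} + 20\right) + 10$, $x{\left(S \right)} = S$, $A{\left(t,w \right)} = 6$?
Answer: $225$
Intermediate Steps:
$N{\left(Y,O \right)} = 4 + Y$
$z = \frac{3}{2}$ ($z = 3 \cdot \frac{1}{2} = \frac{3}{2} \approx 1.5$)
$K = 30$ ($K = \left(0 + 20\right) + 10 = 20 + 10 = 30$)
$c{\left(a \right)} = \frac{15}{2}$ ($c{\left(a \right)} = 6 + \frac{3}{2} = \frac{15}{2}$)
$c{\left(1 \right)} K = \frac{15}{2} \cdot 30 = 225$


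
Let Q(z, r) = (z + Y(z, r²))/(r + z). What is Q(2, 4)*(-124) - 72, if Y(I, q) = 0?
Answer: -340/3 ≈ -113.33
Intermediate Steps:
Q(z, r) = z/(r + z) (Q(z, r) = (z + 0)/(r + z) = z/(r + z))
Q(2, 4)*(-124) - 72 = (2/(4 + 2))*(-124) - 72 = (2/6)*(-124) - 72 = (2*(⅙))*(-124) - 72 = (⅓)*(-124) - 72 = -124/3 - 72 = -340/3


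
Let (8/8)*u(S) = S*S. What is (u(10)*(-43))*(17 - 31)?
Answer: 60200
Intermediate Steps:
u(S) = S² (u(S) = S*S = S²)
(u(10)*(-43))*(17 - 31) = (10²*(-43))*(17 - 31) = (100*(-43))*(-14) = -4300*(-14) = 60200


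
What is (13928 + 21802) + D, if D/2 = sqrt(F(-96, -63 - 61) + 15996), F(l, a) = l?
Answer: 35730 + 20*sqrt(159) ≈ 35982.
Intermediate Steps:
D = 20*sqrt(159) (D = 2*sqrt(-96 + 15996) = 2*sqrt(15900) = 2*(10*sqrt(159)) = 20*sqrt(159) ≈ 252.19)
(13928 + 21802) + D = (13928 + 21802) + 20*sqrt(159) = 35730 + 20*sqrt(159)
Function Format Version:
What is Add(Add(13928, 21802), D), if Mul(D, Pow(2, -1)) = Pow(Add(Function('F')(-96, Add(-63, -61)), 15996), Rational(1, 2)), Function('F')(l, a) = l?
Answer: Add(35730, Mul(20, Pow(159, Rational(1, 2)))) ≈ 35982.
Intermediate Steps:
D = Mul(20, Pow(159, Rational(1, 2))) (D = Mul(2, Pow(Add(-96, 15996), Rational(1, 2))) = Mul(2, Pow(15900, Rational(1, 2))) = Mul(2, Mul(10, Pow(159, Rational(1, 2)))) = Mul(20, Pow(159, Rational(1, 2))) ≈ 252.19)
Add(Add(13928, 21802), D) = Add(Add(13928, 21802), Mul(20, Pow(159, Rational(1, 2)))) = Add(35730, Mul(20, Pow(159, Rational(1, 2))))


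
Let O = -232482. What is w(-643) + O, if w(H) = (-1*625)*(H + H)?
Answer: 571268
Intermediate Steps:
w(H) = -1250*H
w(-643) + O = -1250*(-643) - 232482 = 803750 - 232482 = 571268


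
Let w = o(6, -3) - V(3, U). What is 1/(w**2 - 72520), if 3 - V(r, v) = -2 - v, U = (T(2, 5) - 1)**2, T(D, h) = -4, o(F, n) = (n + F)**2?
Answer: -1/72079 ≈ -1.3874e-5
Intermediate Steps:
o(F, n) = (F + n)**2
U = 25 (U = (-4 - 1)**2 = (-5)**2 = 25)
V(r, v) = 5 + v (V(r, v) = 3 - (-2 - v) = 3 + (2 + v) = 5 + v)
w = -21 (w = (6 - 3)**2 - (5 + 25) = 3**2 - 1*30 = 9 - 30 = -21)
1/(w**2 - 72520) = 1/((-21)**2 - 72520) = 1/(441 - 72520) = 1/(-72079) = -1/72079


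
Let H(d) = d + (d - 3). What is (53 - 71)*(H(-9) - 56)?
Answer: 1386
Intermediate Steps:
H(d) = -3 + 2*d (H(d) = d + (-3 + d) = -3 + 2*d)
(53 - 71)*(H(-9) - 56) = (53 - 71)*((-3 + 2*(-9)) - 56) = -18*((-3 - 18) - 56) = -18*(-21 - 56) = -18*(-77) = 1386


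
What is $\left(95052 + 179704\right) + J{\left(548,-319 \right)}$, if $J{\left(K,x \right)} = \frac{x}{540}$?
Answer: $\frac{148367921}{540} \approx 2.7476 \cdot 10^{5}$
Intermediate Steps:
$J{\left(K,x \right)} = \frac{x}{540}$ ($J{\left(K,x \right)} = x \frac{1}{540} = \frac{x}{540}$)
$\left(95052 + 179704\right) + J{\left(548,-319 \right)} = \left(95052 + 179704\right) + \frac{1}{540} \left(-319\right) = 274756 - \frac{319}{540} = \frac{148367921}{540}$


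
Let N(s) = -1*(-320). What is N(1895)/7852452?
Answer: 80/1963113 ≈ 4.0752e-5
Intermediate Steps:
N(s) = 320
N(1895)/7852452 = 320/7852452 = 320*(1/7852452) = 80/1963113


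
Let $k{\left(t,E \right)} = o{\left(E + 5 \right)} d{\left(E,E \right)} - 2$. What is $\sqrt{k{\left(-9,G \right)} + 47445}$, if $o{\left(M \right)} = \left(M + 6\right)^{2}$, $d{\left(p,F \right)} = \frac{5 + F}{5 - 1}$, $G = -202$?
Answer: $\frac{i \sqrt{6996985}}{2} \approx 1322.6 i$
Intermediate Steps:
$d{\left(p,F \right)} = \frac{5}{4} + \frac{F}{4}$ ($d{\left(p,F \right)} = \frac{5 + F}{4} = \left(5 + F\right) \frac{1}{4} = \frac{5}{4} + \frac{F}{4}$)
$o{\left(M \right)} = \left(6 + M\right)^{2}$
$k{\left(t,E \right)} = -2 + \left(11 + E\right)^{2} \left(\frac{5}{4} + \frac{E}{4}\right)$ ($k{\left(t,E \right)} = \left(6 + \left(E + 5\right)\right)^{2} \left(\frac{5}{4} + \frac{E}{4}\right) - 2 = \left(6 + \left(5 + E\right)\right)^{2} \left(\frac{5}{4} + \frac{E}{4}\right) - 2 = \left(11 + E\right)^{2} \left(\frac{5}{4} + \frac{E}{4}\right) - 2 = -2 + \left(11 + E\right)^{2} \left(\frac{5}{4} + \frac{E}{4}\right)$)
$\sqrt{k{\left(-9,G \right)} + 47445} = \sqrt{\left(-2 + \frac{\left(11 - 202\right)^{2} \left(5 - 202\right)}{4}\right) + 47445} = \sqrt{\left(-2 + \frac{1}{4} \left(-191\right)^{2} \left(-197\right)\right) + 47445} = \sqrt{\left(-2 + \frac{1}{4} \cdot 36481 \left(-197\right)\right) + 47445} = \sqrt{\left(-2 - \frac{7186757}{4}\right) + 47445} = \sqrt{- \frac{7186765}{4} + 47445} = \sqrt{- \frac{6996985}{4}} = \frac{i \sqrt{6996985}}{2}$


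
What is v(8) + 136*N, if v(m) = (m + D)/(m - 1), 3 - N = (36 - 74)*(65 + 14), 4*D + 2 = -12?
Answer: 5721529/14 ≈ 4.0868e+5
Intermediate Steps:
D = -7/2 (D = -1/2 + (1/4)*(-12) = -1/2 - 3 = -7/2 ≈ -3.5000)
N = 3005 (N = 3 - (36 - 74)*(65 + 14) = 3 - (-38)*79 = 3 - 1*(-3002) = 3 + 3002 = 3005)
v(m) = (-7/2 + m)/(-1 + m) (v(m) = (m - 7/2)/(m - 1) = (-7/2 + m)/(-1 + m))
v(8) + 136*N = (-7/2 + 8)/(-1 + 8) + 136*3005 = (9/2)/7 + 408680 = (1/7)*(9/2) + 408680 = 9/14 + 408680 = 5721529/14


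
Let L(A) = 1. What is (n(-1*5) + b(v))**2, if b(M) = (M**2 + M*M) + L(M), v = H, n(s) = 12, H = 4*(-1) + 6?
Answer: 441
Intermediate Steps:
H = 2 (H = -4 + 6 = 2)
v = 2
b(M) = 1 + 2*M**2 (b(M) = (M**2 + M*M) + 1 = (M**2 + M**2) + 1 = 2*M**2 + 1 = 1 + 2*M**2)
(n(-1*5) + b(v))**2 = (12 + (1 + 2*2**2))**2 = (12 + (1 + 2*4))**2 = (12 + (1 + 8))**2 = (12 + 9)**2 = 21**2 = 441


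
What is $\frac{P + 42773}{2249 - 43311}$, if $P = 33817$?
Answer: $- \frac{38295}{20531} \approx -1.8652$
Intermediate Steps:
$\frac{P + 42773}{2249 - 43311} = \frac{33817 + 42773}{2249 - 43311} = \frac{76590}{-41062} = 76590 \left(- \frac{1}{41062}\right) = - \frac{38295}{20531}$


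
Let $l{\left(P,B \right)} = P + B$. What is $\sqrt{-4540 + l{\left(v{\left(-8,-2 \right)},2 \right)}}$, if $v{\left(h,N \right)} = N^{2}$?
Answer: $i \sqrt{4534} \approx 67.335 i$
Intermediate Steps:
$l{\left(P,B \right)} = B + P$
$\sqrt{-4540 + l{\left(v{\left(-8,-2 \right)},2 \right)}} = \sqrt{-4540 + \left(2 + \left(-2\right)^{2}\right)} = \sqrt{-4540 + \left(2 + 4\right)} = \sqrt{-4540 + 6} = \sqrt{-4534} = i \sqrt{4534}$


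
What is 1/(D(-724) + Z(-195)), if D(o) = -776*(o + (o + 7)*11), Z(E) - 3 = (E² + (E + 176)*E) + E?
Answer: 1/6723674 ≈ 1.4873e-7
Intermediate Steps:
Z(E) = 3 + E + E² + E*(176 + E) (Z(E) = 3 + ((E² + (E + 176)*E) + E) = 3 + ((E² + (176 + E)*E) + E) = 3 + ((E² + E*(176 + E)) + E) = 3 + (E + E² + E*(176 + E)) = 3 + E + E² + E*(176 + E))
D(o) = -59752 - 9312*o (D(o) = -776*(o + (7 + o)*11) = -776*(o + (77 + 11*o)) = -776*(77 + 12*o) = -59752 - 9312*o)
1/(D(-724) + Z(-195)) = 1/((-59752 - 9312*(-724)) + (3 + 2*(-195)² + 177*(-195))) = 1/((-59752 + 6741888) + (3 + 2*38025 - 34515)) = 1/(6682136 + (3 + 76050 - 34515)) = 1/(6682136 + 41538) = 1/6723674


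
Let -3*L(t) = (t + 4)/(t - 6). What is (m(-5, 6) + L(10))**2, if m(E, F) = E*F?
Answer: 34969/36 ≈ 971.36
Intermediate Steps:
L(t) = -(4 + t)/(3*(-6 + t)) (L(t) = -(t + 4)/(3*(t - 6)) = -(4 + t)/(3*(-6 + t)))
(m(-5, 6) + L(10))**2 = (-5*6 + (-4 - 1*10)/(3*(-6 + 10)))**2 = (-30 + (1/3)*(-4 - 10)/4)**2 = (-30 + (1/3)*(1/4)*(-14))**2 = (-30 - 7/6)**2 = (-187/6)**2 = 34969/36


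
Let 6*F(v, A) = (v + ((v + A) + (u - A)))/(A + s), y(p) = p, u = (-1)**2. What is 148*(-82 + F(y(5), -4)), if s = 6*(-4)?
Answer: -510119/42 ≈ -12146.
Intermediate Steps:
u = 1
s = -24
F(v, A) = (1 + 2*v)/(6*(-24 + A)) (F(v, A) = ((v + ((v + A) + (1 - A)))/(A - 24))/6 = ((v + ((A + v) + (1 - A)))/(-24 + A))/6 = ((v + (1 + v))/(-24 + A))/6 = ((1 + 2*v)/(-24 + A))/6 = (1 + 2*v)/(6*(-24 + A)))
148*(-82 + F(y(5), -4)) = 148*(-82 + (1 + 2*5)/(6*(-24 - 4))) = 148*(-82 + (1/6)*(1 + 10)/(-28)) = 148*(-82 + (1/6)*(-1/28)*11) = 148*(-82 - 11/168) = 148*(-13787/168) = -510119/42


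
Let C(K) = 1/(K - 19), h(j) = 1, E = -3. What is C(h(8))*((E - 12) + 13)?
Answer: 1/9 ≈ 0.11111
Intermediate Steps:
C(K) = 1/(-19 + K)
C(h(8))*((E - 12) + 13) = ((-3 - 12) + 13)/(-19 + 1) = (-15 + 13)/(-18) = -1/18*(-2) = 1/9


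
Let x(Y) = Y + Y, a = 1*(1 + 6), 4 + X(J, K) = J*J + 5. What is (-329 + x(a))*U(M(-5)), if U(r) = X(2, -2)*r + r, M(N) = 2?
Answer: -3780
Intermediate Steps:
X(J, K) = 1 + J² (X(J, K) = -4 + (J*J + 5) = -4 + (J² + 5) = -4 + (5 + J²) = 1 + J²)
U(r) = 6*r (U(r) = (1 + 2²)*r + r = (1 + 4)*r + r = 5*r + r = 6*r)
a = 7 (a = 1*7 = 7)
x(Y) = 2*Y
(-329 + x(a))*U(M(-5)) = (-329 + 2*7)*(6*2) = (-329 + 14)*12 = -315*12 = -3780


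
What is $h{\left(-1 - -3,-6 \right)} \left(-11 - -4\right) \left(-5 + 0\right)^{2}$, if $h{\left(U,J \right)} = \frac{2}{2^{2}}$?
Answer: $- \frac{175}{2} \approx -87.5$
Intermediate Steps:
$h{\left(U,J \right)} = \frac{1}{2}$ ($h{\left(U,J \right)} = \frac{2}{4} = 2 \cdot \frac{1}{4} = \frac{1}{2}$)
$h{\left(-1 - -3,-6 \right)} \left(-11 - -4\right) \left(-5 + 0\right)^{2} = \frac{-11 - -4}{2} \left(-5 + 0\right)^{2} = \frac{-11 + 4}{2} \left(-5\right)^{2} = \frac{1}{2} \left(-7\right) 25 = \left(- \frac{7}{2}\right) 25 = - \frac{175}{2}$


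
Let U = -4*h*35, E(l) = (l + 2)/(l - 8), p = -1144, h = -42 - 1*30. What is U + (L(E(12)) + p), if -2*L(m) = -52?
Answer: 8962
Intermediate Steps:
h = -72 (h = -42 - 30 = -72)
E(l) = (2 + l)/(-8 + l)
U = 10080 (U = -4*(-72)*35 = 288*35 = 10080)
L(m) = 26 (L(m) = -½*(-52) = 26)
U + (L(E(12)) + p) = 10080 + (26 - 1144) = 10080 - 1118 = 8962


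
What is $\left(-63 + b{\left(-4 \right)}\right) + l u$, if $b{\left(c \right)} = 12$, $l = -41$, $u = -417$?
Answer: $17046$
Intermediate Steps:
$\left(-63 + b{\left(-4 \right)}\right) + l u = \left(-63 + 12\right) - -17097 = -51 + 17097 = 17046$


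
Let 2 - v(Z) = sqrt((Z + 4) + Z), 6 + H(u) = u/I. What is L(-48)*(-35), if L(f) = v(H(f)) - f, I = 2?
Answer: -1750 + 70*I*sqrt(14) ≈ -1750.0 + 261.92*I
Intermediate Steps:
H(u) = -6 + u/2
v(Z) = 2 - sqrt(4 + 2*Z) (v(Z) = 2 - sqrt((Z + 4) + Z) = 2 - sqrt((4 + Z) + Z) = 2 - sqrt(4 + 2*Z))
L(f) = 2 - f - sqrt(-8 + f) (L(f) = (2 - sqrt(4 + 2*(-6 + f/2))) - f = (2 - sqrt(4 + (-12 + f))) - f = (2 - sqrt(-8 + f)) - f = 2 - f - sqrt(-8 + f))
L(-48)*(-35) = (2 - 1*(-48) - sqrt(-8 - 48))*(-35) = (2 + 48 - sqrt(-56))*(-35) = (2 + 48 - 2*I*sqrt(14))*(-35) = (50 - 2*I*sqrt(14))*(-35) = -1750 + 70*I*sqrt(14)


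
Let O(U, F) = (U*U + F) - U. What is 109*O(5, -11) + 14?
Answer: 995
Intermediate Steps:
O(U, F) = F + U**2 - U (O(U, F) = (U**2 + F) - U = (F + U**2) - U = F + U**2 - U)
109*O(5, -11) + 14 = 109*(-11 + 5**2 - 1*5) + 14 = 109*(-11 + 25 - 5) + 14 = 109*9 + 14 = 981 + 14 = 995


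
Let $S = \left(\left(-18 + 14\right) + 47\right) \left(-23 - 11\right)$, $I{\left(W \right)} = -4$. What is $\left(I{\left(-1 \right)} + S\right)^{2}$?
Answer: $2149156$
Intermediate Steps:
$S = -1462$ ($S = \left(-4 + 47\right) \left(-34\right) = 43 \left(-34\right) = -1462$)
$\left(I{\left(-1 \right)} + S\right)^{2} = \left(-4 - 1462\right)^{2} = \left(-1466\right)^{2} = 2149156$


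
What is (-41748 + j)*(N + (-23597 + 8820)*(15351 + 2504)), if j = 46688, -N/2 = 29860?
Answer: -1303681091700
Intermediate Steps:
N = -59720 (N = -2*29860 = -59720)
(-41748 + j)*(N + (-23597 + 8820)*(15351 + 2504)) = (-41748 + 46688)*(-59720 + (-23597 + 8820)*(15351 + 2504)) = 4940*(-59720 - 14777*17855) = 4940*(-59720 - 263843335) = 4940*(-263903055) = -1303681091700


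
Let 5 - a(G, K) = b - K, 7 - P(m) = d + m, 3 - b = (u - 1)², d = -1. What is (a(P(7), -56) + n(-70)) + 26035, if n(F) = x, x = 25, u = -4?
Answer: 26031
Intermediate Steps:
b = -22 (b = 3 - (-4 - 1)² = 3 - 1*(-5)² = 3 - 1*25 = 3 - 25 = -22)
P(m) = 8 - m (P(m) = 7 - (-1 + m) = 7 + (1 - m) = 8 - m)
a(G, K) = 27 + K (a(G, K) = 5 - (-22 - K) = 5 + (22 + K) = 27 + K)
n(F) = 25
(a(P(7), -56) + n(-70)) + 26035 = ((27 - 56) + 25) + 26035 = (-29 + 25) + 26035 = -4 + 26035 = 26031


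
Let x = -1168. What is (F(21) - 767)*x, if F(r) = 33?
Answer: 857312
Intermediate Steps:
(F(21) - 767)*x = (33 - 767)*(-1168) = -734*(-1168) = 857312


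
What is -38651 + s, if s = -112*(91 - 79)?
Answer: -39995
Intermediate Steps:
s = -1344 (s = -112*12 = -1344)
-38651 + s = -38651 - 1344 = -39995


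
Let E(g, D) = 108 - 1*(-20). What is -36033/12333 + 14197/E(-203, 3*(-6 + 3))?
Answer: 56826459/526208 ≈ 107.99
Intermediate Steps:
E(g, D) = 128 (E(g, D) = 108 + 20 = 128)
-36033/12333 + 14197/E(-203, 3*(-6 + 3)) = -36033/12333 + 14197/128 = -36033*1/12333 + 14197*(1/128) = -12011/4111 + 14197/128 = 56826459/526208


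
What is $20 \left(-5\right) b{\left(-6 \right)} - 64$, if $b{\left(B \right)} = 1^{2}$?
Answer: $-164$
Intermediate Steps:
$b{\left(B \right)} = 1$
$20 \left(-5\right) b{\left(-6 \right)} - 64 = 20 \left(-5\right) 1 - 64 = \left(-100\right) 1 - 64 = -100 - 64 = -164$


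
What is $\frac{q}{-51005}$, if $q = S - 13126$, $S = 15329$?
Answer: $- \frac{2203}{51005} \approx -0.043192$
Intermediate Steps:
$q = 2203$ ($q = 15329 - 13126 = 2203$)
$\frac{q}{-51005} = \frac{2203}{-51005} = 2203 \left(- \frac{1}{51005}\right) = - \frac{2203}{51005}$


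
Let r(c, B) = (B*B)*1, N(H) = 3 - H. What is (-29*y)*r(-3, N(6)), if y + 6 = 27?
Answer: -5481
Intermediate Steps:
r(c, B) = B² (r(c, B) = B²*1 = B²)
y = 21 (y = -6 + 27 = 21)
(-29*y)*r(-3, N(6)) = (-29*21)*(3 - 1*6)² = -609*(3 - 6)² = -609*(-3)² = -609*9 = -5481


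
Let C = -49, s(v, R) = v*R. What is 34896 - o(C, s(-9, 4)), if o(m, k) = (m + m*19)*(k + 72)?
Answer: 70176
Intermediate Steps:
s(v, R) = R*v
o(m, k) = 20*m*(72 + k) (o(m, k) = (m + 19*m)*(72 + k) = (20*m)*(72 + k) = 20*m*(72 + k))
34896 - o(C, s(-9, 4)) = 34896 - 20*(-49)*(72 + 4*(-9)) = 34896 - 20*(-49)*(72 - 36) = 34896 - 20*(-49)*36 = 34896 - 1*(-35280) = 34896 + 35280 = 70176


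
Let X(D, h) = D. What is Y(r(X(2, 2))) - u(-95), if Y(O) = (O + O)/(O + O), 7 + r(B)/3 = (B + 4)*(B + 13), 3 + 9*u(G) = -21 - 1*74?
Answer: 107/9 ≈ 11.889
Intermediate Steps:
u(G) = -98/9 (u(G) = -⅓ + (-21 - 1*74)/9 = -⅓ + (-21 - 74)/9 = -⅓ + (⅑)*(-95) = -⅓ - 95/9 = -98/9)
r(B) = -21 + 3*(4 + B)*(13 + B) (r(B) = -21 + 3*((B + 4)*(B + 13)) = -21 + 3*((4 + B)*(13 + B)) = -21 + 3*(4 + B)*(13 + B))
Y(O) = 1 (Y(O) = (2*O)/((2*O)) = (2*O)*(1/(2*O)) = 1)
Y(r(X(2, 2))) - u(-95) = 1 - 1*(-98/9) = 1 + 98/9 = 107/9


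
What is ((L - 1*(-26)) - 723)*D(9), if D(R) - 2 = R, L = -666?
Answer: -14993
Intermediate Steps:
D(R) = 2 + R
((L - 1*(-26)) - 723)*D(9) = ((-666 - 1*(-26)) - 723)*(2 + 9) = ((-666 + 26) - 723)*11 = (-640 - 723)*11 = -1363*11 = -14993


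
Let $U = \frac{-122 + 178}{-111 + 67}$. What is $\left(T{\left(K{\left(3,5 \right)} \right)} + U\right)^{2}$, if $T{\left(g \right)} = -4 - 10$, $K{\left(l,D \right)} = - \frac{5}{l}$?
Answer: $\frac{28224}{121} \approx 233.26$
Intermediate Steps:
$T{\left(g \right)} = -14$ ($T{\left(g \right)} = -4 - 10 = -14$)
$U = - \frac{14}{11}$ ($U = \frac{56}{-44} = 56 \left(- \frac{1}{44}\right) = - \frac{14}{11} \approx -1.2727$)
$\left(T{\left(K{\left(3,5 \right)} \right)} + U\right)^{2} = \left(-14 - \frac{14}{11}\right)^{2} = \left(- \frac{168}{11}\right)^{2} = \frac{28224}{121}$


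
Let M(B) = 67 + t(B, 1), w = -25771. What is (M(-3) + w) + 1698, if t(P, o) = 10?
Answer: -23996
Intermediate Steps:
M(B) = 77 (M(B) = 67 + 10 = 77)
(M(-3) + w) + 1698 = (77 - 25771) + 1698 = -25694 + 1698 = -23996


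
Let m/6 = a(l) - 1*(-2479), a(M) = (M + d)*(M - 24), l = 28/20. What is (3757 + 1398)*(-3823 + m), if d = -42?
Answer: 426740179/5 ≈ 8.5348e+7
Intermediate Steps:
l = 7/5 (l = 28*(1/20) = 7/5 ≈ 1.4000)
a(M) = (-42 + M)*(-24 + M) (a(M) = (M - 42)*(M - 24) = (-42 + M)*(-24 + M))
m = 509484/25 (m = 6*((1008 + (7/5)**2 - 66*7/5) - 1*(-2479)) = 6*((1008 + 49/25 - 462/5) + 2479) = 6*(22939/25 + 2479) = 6*(84914/25) = 509484/25 ≈ 20379.)
(3757 + 1398)*(-3823 + m) = (3757 + 1398)*(-3823 + 509484/25) = 5155*(413909/25) = 426740179/5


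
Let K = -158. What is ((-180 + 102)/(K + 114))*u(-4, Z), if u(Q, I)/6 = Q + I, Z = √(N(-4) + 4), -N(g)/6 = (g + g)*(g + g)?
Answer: -468/11 + 234*I*√95/11 ≈ -42.545 + 207.34*I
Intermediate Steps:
N(g) = -24*g² (N(g) = -6*(g + g)*(g + g) = -6*2*g*2*g = -24*g²)
Z = 2*I*√95 (Z = √(-24*(-4)² + 4) = √(-24*16 + 4) = √(-384 + 4) = √(-380) = 2*I*√95 ≈ 19.494*I)
u(Q, I) = 6*I + 6*Q (u(Q, I) = 6*(Q + I) = 6*(I + Q) = 6*I + 6*Q)
((-180 + 102)/(K + 114))*u(-4, Z) = ((-180 + 102)/(-158 + 114))*(6*(2*I*√95) + 6*(-4)) = (-78/(-44))*(12*I*√95 - 24) = (-78*(-1/44))*(-24 + 12*I*√95) = 39*(-24 + 12*I*√95)/22 = -468/11 + 234*I*√95/11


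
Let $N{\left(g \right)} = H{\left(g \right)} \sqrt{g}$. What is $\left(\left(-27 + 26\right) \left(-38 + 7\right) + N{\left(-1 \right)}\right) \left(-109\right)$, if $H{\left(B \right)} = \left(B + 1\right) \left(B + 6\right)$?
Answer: $-3379$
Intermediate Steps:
$H{\left(B \right)} = \left(1 + B\right) \left(6 + B\right)$
$N{\left(g \right)} = \sqrt{g} \left(6 + g^{2} + 7 g\right)$ ($N{\left(g \right)} = \left(6 + g^{2} + 7 g\right) \sqrt{g} = \sqrt{g} \left(6 + g^{2} + 7 g\right)$)
$\left(\left(-27 + 26\right) \left(-38 + 7\right) + N{\left(-1 \right)}\right) \left(-109\right) = \left(\left(-27 + 26\right) \left(-38 + 7\right) + \sqrt{-1} \left(6 + \left(-1\right)^{2} + 7 \left(-1\right)\right)\right) \left(-109\right) = \left(\left(-1\right) \left(-31\right) + i \left(6 + 1 - 7\right)\right) \left(-109\right) = \left(31 + i 0\right) \left(-109\right) = \left(31 + 0\right) \left(-109\right) = 31 \left(-109\right) = -3379$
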